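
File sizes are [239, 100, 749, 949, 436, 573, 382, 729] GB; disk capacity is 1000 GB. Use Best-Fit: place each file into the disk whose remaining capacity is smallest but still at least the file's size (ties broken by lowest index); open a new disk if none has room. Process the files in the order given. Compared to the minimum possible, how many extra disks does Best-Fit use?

Best-Fit: [239,100,436] [749] [949] [573,382] [729] → 5 disks.
Total size 4157 GB; any packing needs at least ⌈4157/1000⌉ = 5 disks.
So 5 is already optimal.

0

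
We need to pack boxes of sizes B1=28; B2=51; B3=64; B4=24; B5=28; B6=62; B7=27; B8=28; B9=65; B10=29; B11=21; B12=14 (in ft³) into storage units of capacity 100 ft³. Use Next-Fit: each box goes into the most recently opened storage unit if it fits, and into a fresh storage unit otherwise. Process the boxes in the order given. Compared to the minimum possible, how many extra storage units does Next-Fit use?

1

Next-Fit: [28,51] [64,24] [28,62] [27,28] [65,29] [21,14] → 6 storage units.
Total size 441 ft³; any packing needs at least ⌈441/100⌉ = 5 storage units.
An optimal packing achieves that bound: [65,29] [64,28] [62,28] [51,28,21] [27,24,14] → 5 storage units.
Excess: 6 − 5 = 1.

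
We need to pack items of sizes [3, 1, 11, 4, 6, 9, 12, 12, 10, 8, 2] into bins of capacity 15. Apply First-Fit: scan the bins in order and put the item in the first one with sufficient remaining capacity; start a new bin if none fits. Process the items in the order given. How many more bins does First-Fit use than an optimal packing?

First-Fit: [3,1,11] [4,6,2] [9] [12] [12] [10] [8] → 7 bins.
Total size 78; any packing needs at least ⌈78/15⌉ = 6 bins.
An optimal packing achieves that bound: [12,3] [12,2,1] [11,4] [10] [9,6] [8] → 6 bins.
Excess: 7 − 6 = 1.

1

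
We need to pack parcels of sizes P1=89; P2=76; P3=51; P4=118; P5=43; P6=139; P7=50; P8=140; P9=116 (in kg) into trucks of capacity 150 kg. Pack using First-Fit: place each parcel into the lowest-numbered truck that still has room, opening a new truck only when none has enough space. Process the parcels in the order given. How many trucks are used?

Put P1 (89 kg) in truck 1; 61 kg remain.
Put P2 (76 kg) in truck 2; 74 kg remain.
Put P3 (51 kg) in truck 1; 10 kg remain.
Put P4 (118 kg) in truck 3; 32 kg remain.
Put P5 (43 kg) in truck 2; 31 kg remain.
Put P6 (139 kg) in truck 4; 11 kg remain.
Put P7 (50 kg) in truck 5; 100 kg remain.
Put P8 (140 kg) in truck 6; 10 kg remain.
Put P9 (116 kg) in truck 7; 34 kg remain.

7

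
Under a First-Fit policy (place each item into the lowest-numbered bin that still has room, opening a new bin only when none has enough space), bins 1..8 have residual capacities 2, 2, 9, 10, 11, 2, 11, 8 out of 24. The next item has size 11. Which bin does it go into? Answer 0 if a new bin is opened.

5

Bins with room: bin 5 (11), bin 7 (11).
The first with room is bin 5.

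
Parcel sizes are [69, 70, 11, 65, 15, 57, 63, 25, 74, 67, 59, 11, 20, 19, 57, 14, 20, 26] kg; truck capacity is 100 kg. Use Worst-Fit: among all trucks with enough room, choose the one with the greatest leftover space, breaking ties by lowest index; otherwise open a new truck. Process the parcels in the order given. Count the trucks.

9 trucks

69 kg → truck 1 (remaining 31 kg)
70 kg → truck 2 (remaining 30 kg)
11 kg → truck 1 (remaining 20 kg)
65 kg → truck 3 (remaining 35 kg)
15 kg → truck 3 (remaining 20 kg)
57 kg → truck 4 (remaining 43 kg)
63 kg → truck 5 (remaining 37 kg)
25 kg → truck 4 (remaining 18 kg)
74 kg → truck 6 (remaining 26 kg)
67 kg → truck 7 (remaining 33 kg)
59 kg → truck 8 (remaining 41 kg)
11 kg → truck 8 (remaining 30 kg)
20 kg → truck 5 (remaining 17 kg)
19 kg → truck 7 (remaining 14 kg)
57 kg → truck 9 (remaining 43 kg)
14 kg → truck 9 (remaining 29 kg)
20 kg → truck 2 (remaining 10 kg)
26 kg → truck 8 (remaining 4 kg)
Final trucks: [69,11] [70,20] [65,15] [57,25] [63,20] [74] [67,19] [59,11,26] [57,14].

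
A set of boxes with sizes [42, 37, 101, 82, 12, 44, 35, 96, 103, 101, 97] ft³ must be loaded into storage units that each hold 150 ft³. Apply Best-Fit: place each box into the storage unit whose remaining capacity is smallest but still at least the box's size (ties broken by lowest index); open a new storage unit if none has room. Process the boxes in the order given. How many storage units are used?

storage unit 1: place 42 ft³, 108 ft³ left
storage unit 1: place 37 ft³, 71 ft³ left
storage unit 2: place 101 ft³, 49 ft³ left
storage unit 3: place 82 ft³, 68 ft³ left
storage unit 2: place 12 ft³, 37 ft³ left
storage unit 3: place 44 ft³, 24 ft³ left
storage unit 2: place 35 ft³, 2 ft³ left
storage unit 4: place 96 ft³, 54 ft³ left
storage unit 5: place 103 ft³, 47 ft³ left
storage unit 6: place 101 ft³, 49 ft³ left
storage unit 7: place 97 ft³, 53 ft³ left

7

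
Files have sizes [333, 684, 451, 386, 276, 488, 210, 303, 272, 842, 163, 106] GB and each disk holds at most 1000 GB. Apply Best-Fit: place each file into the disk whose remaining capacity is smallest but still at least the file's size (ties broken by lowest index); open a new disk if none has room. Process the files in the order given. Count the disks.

Put 333 GB in disk 1; 667 GB remain.
Put 684 GB in disk 2; 316 GB remain.
Put 451 GB in disk 1; 216 GB remain.
Put 386 GB in disk 3; 614 GB remain.
Put 276 GB in disk 2; 40 GB remain.
Put 488 GB in disk 3; 126 GB remain.
Put 210 GB in disk 1; 6 GB remain.
Put 303 GB in disk 4; 697 GB remain.
Put 272 GB in disk 4; 425 GB remain.
Put 842 GB in disk 5; 158 GB remain.
Put 163 GB in disk 4; 262 GB remain.
Put 106 GB in disk 3; 20 GB remain.
Final disks: [333,451,210] [684,276] [386,488,106] [303,272,163] [842].

5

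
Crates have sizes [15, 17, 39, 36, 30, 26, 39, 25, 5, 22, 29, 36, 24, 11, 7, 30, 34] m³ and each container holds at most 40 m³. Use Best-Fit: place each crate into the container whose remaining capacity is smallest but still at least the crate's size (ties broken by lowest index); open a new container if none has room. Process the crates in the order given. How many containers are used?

13

15 m³ → container 1 (remaining 25 m³)
17 m³ → container 1 (remaining 8 m³)
39 m³ → container 2 (remaining 1 m³)
36 m³ → container 3 (remaining 4 m³)
30 m³ → container 4 (remaining 10 m³)
26 m³ → container 5 (remaining 14 m³)
39 m³ → container 6 (remaining 1 m³)
25 m³ → container 7 (remaining 15 m³)
5 m³ → container 1 (remaining 3 m³)
22 m³ → container 8 (remaining 18 m³)
29 m³ → container 9 (remaining 11 m³)
36 m³ → container 10 (remaining 4 m³)
24 m³ → container 11 (remaining 16 m³)
11 m³ → container 9 (remaining 0 m³)
7 m³ → container 4 (remaining 3 m³)
30 m³ → container 12 (remaining 10 m³)
34 m³ → container 13 (remaining 6 m³)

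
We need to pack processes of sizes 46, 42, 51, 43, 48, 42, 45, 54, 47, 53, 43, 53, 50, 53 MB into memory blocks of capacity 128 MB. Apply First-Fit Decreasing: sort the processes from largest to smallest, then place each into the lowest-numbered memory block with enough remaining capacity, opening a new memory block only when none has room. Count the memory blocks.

Sorted descending: 54, 53, 53, 53, 51, 50, 48, 47, 46, 45, 43, 43, 42, 42.
memory block 1: place 54 MB, 74 MB left
memory block 1: place 53 MB, 21 MB left
memory block 2: place 53 MB, 75 MB left
memory block 2: place 53 MB, 22 MB left
memory block 3: place 51 MB, 77 MB left
memory block 3: place 50 MB, 27 MB left
memory block 4: place 48 MB, 80 MB left
memory block 4: place 47 MB, 33 MB left
memory block 5: place 46 MB, 82 MB left
memory block 5: place 45 MB, 37 MB left
memory block 6: place 43 MB, 85 MB left
memory block 6: place 43 MB, 42 MB left
memory block 6: place 42 MB, 0 MB left
memory block 7: place 42 MB, 86 MB left
Final memory blocks: [54,53] [53,53] [51,50] [48,47] [46,45] [43,43,42] [42].

7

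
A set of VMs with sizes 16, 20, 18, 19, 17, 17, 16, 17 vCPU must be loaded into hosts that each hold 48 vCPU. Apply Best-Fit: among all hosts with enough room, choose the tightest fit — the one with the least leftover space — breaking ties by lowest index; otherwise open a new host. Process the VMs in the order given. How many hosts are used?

Put 16 vCPU in host 1; 32 vCPU remain.
Put 20 vCPU in host 1; 12 vCPU remain.
Put 18 vCPU in host 2; 30 vCPU remain.
Put 19 vCPU in host 2; 11 vCPU remain.
Put 17 vCPU in host 3; 31 vCPU remain.
Put 17 vCPU in host 3; 14 vCPU remain.
Put 16 vCPU in host 4; 32 vCPU remain.
Put 17 vCPU in host 4; 15 vCPU remain.

4 hosts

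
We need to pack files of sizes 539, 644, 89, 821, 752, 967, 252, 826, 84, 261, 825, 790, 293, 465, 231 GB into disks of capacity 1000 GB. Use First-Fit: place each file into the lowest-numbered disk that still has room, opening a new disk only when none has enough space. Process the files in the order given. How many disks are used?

Put 539 GB in disk 1; 461 GB remain.
Put 644 GB in disk 2; 356 GB remain.
Put 89 GB in disk 1; 372 GB remain.
Put 821 GB in disk 3; 179 GB remain.
Put 752 GB in disk 4; 248 GB remain.
Put 967 GB in disk 5; 33 GB remain.
Put 252 GB in disk 1; 120 GB remain.
Put 826 GB in disk 6; 174 GB remain.
Put 84 GB in disk 1; 36 GB remain.
Put 261 GB in disk 2; 95 GB remain.
Put 825 GB in disk 7; 175 GB remain.
Put 790 GB in disk 8; 210 GB remain.
Put 293 GB in disk 9; 707 GB remain.
Put 465 GB in disk 9; 242 GB remain.
Put 231 GB in disk 4; 17 GB remain.
Final disks: [539,89,252,84] [644,261] [821] [752,231] [967] [826] [825] [790] [293,465].

9 disks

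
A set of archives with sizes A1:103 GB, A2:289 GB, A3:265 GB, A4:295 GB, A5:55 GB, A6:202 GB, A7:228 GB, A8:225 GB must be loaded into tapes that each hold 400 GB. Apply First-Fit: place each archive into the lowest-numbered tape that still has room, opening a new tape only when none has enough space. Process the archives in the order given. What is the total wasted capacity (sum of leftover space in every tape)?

738

Put A1 (103 GB) in tape 1; 297 GB remain.
Put A2 (289 GB) in tape 1; 8 GB remain.
Put A3 (265 GB) in tape 2; 135 GB remain.
Put A4 (295 GB) in tape 3; 105 GB remain.
Put A5 (55 GB) in tape 2; 80 GB remain.
Put A6 (202 GB) in tape 4; 198 GB remain.
Put A7 (228 GB) in tape 5; 172 GB remain.
Put A8 (225 GB) in tape 6; 175 GB remain.
6 tapes × 400 GB = 2400 GB; used 1662 GB; unused 738 GB.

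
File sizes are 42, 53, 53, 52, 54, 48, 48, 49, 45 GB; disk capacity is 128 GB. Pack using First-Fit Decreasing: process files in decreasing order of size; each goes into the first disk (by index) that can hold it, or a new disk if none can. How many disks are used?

5

Sorted descending: 54, 53, 53, 52, 49, 48, 48, 45, 42.
54 GB → disk 1 (remaining 74 GB)
53 GB → disk 1 (remaining 21 GB)
53 GB → disk 2 (remaining 75 GB)
52 GB → disk 2 (remaining 23 GB)
49 GB → disk 3 (remaining 79 GB)
48 GB → disk 3 (remaining 31 GB)
48 GB → disk 4 (remaining 80 GB)
45 GB → disk 4 (remaining 35 GB)
42 GB → disk 5 (remaining 86 GB)
Final disks: [54,53] [53,52] [49,48] [48,45] [42].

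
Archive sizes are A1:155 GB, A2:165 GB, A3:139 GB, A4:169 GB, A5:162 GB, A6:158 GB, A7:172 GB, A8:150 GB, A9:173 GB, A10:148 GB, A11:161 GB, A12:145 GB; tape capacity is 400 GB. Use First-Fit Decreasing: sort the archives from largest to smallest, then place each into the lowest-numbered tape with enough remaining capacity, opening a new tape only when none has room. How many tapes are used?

6 tapes

Sorted descending: 173, 172, 169, 165, 162, 161, 158, 155, 150, 148, 145, 139.
tape 1: place 173 GB, 227 GB left
tape 1: place 172 GB, 55 GB left
tape 2: place 169 GB, 231 GB left
tape 2: place 165 GB, 66 GB left
tape 3: place 162 GB, 238 GB left
tape 3: place 161 GB, 77 GB left
tape 4: place 158 GB, 242 GB left
tape 4: place 155 GB, 87 GB left
tape 5: place 150 GB, 250 GB left
tape 5: place 148 GB, 102 GB left
tape 6: place 145 GB, 255 GB left
tape 6: place 139 GB, 116 GB left
Final tapes: [173,172] [169,165] [162,161] [158,155] [150,148] [145,139].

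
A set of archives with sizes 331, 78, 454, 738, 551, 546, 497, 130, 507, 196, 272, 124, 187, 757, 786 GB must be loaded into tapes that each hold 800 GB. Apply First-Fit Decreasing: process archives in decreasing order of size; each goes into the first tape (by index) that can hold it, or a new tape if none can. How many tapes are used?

Sorted descending: 786, 757, 738, 551, 546, 507, 497, 454, 331, 272, 196, 187, 130, 124, 78.
tape 1: place 786 GB, 14 GB left
tape 2: place 757 GB, 43 GB left
tape 3: place 738 GB, 62 GB left
tape 4: place 551 GB, 249 GB left
tape 5: place 546 GB, 254 GB left
tape 6: place 507 GB, 293 GB left
tape 7: place 497 GB, 303 GB left
tape 8: place 454 GB, 346 GB left
tape 8: place 331 GB, 15 GB left
tape 6: place 272 GB, 21 GB left
tape 4: place 196 GB, 53 GB left
tape 5: place 187 GB, 67 GB left
tape 7: place 130 GB, 173 GB left
tape 7: place 124 GB, 49 GB left
tape 9: place 78 GB, 722 GB left
Final tapes: [786] [757] [738] [551,196] [546,187] [507,272] [497,130,124] [454,331] [78].

9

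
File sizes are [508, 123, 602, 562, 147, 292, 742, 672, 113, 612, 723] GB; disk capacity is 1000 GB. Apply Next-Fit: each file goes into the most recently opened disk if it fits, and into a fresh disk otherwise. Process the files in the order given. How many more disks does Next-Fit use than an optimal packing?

Next-Fit: [508,123] [602] [562,147] [292] [742] [672,113] [612] [723] → 8 disks.
7 files exceed 500 GB (half the capacity), and no two of those can share a disk, so at least 7 disks are needed.
An optimal packing achieves that bound: [742,147] [723,123,113] [672,292] [612] [602] [562] [508] → 7 disks.
Excess: 8 − 7 = 1.

1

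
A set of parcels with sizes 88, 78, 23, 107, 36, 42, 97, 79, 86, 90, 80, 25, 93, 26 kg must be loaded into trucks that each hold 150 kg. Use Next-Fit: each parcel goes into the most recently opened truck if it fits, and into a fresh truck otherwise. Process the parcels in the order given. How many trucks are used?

Put 88 kg in truck 1; 62 kg remain.
Put 78 kg in truck 2; 72 kg remain.
Put 23 kg in truck 2; 49 kg remain.
Put 107 kg in truck 3; 43 kg remain.
Put 36 kg in truck 3; 7 kg remain.
Put 42 kg in truck 4; 108 kg remain.
Put 97 kg in truck 4; 11 kg remain.
Put 79 kg in truck 5; 71 kg remain.
Put 86 kg in truck 6; 64 kg remain.
Put 90 kg in truck 7; 60 kg remain.
Put 80 kg in truck 8; 70 kg remain.
Put 25 kg in truck 8; 45 kg remain.
Put 93 kg in truck 9; 57 kg remain.
Put 26 kg in truck 9; 31 kg remain.
Final trucks: [88] [78,23] [107,36] [42,97] [79] [86] [90] [80,25] [93,26].

9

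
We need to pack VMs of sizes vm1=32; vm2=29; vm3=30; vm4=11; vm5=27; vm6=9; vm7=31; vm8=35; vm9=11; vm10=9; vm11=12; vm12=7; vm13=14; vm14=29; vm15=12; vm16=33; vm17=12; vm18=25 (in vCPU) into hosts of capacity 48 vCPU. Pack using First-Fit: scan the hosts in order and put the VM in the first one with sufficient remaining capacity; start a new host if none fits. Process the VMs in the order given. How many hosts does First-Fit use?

9 hosts

host 1: place vm1 (32 vCPU), 16 vCPU left
host 2: place vm2 (29 vCPU), 19 vCPU left
host 3: place vm3 (30 vCPU), 18 vCPU left
host 1: place vm4 (11 vCPU), 5 vCPU left
host 4: place vm5 (27 vCPU), 21 vCPU left
host 2: place vm6 (9 vCPU), 10 vCPU left
host 5: place vm7 (31 vCPU), 17 vCPU left
host 6: place vm8 (35 vCPU), 13 vCPU left
host 3: place vm9 (11 vCPU), 7 vCPU left
host 2: place vm10 (9 vCPU), 1 vCPU left
host 4: place vm11 (12 vCPU), 9 vCPU left
host 3: place vm12 (7 vCPU), 0 vCPU left
host 5: place vm13 (14 vCPU), 3 vCPU left
host 7: place vm14 (29 vCPU), 19 vCPU left
host 6: place vm15 (12 vCPU), 1 vCPU left
host 8: place vm16 (33 vCPU), 15 vCPU left
host 7: place vm17 (12 vCPU), 7 vCPU left
host 9: place vm18 (25 vCPU), 23 vCPU left
Final hosts: [32,11] [29,9,9] [30,11,7] [27,12] [31,14] [35,12] [29,12] [33] [25].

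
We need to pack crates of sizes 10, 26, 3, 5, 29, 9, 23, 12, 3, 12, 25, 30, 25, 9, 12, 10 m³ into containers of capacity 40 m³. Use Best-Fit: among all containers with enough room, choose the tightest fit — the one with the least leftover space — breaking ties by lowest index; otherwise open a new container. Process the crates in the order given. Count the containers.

7

10 m³ → container 1 (remaining 30 m³)
26 m³ → container 1 (remaining 4 m³)
3 m³ → container 1 (remaining 1 m³)
5 m³ → container 2 (remaining 35 m³)
29 m³ → container 2 (remaining 6 m³)
9 m³ → container 3 (remaining 31 m³)
23 m³ → container 3 (remaining 8 m³)
12 m³ → container 4 (remaining 28 m³)
3 m³ → container 2 (remaining 3 m³)
12 m³ → container 4 (remaining 16 m³)
25 m³ → container 5 (remaining 15 m³)
30 m³ → container 6 (remaining 10 m³)
25 m³ → container 7 (remaining 15 m³)
9 m³ → container 6 (remaining 1 m³)
12 m³ → container 5 (remaining 3 m³)
10 m³ → container 7 (remaining 5 m³)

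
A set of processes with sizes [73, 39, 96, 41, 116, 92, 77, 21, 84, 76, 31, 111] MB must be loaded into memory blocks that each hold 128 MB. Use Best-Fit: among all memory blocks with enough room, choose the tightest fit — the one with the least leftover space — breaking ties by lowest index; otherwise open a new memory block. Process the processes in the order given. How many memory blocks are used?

8 memory blocks

memory block 1: place 73 MB, 55 MB left
memory block 1: place 39 MB, 16 MB left
memory block 2: place 96 MB, 32 MB left
memory block 3: place 41 MB, 87 MB left
memory block 4: place 116 MB, 12 MB left
memory block 5: place 92 MB, 36 MB left
memory block 3: place 77 MB, 10 MB left
memory block 2: place 21 MB, 11 MB left
memory block 6: place 84 MB, 44 MB left
memory block 7: place 76 MB, 52 MB left
memory block 5: place 31 MB, 5 MB left
memory block 8: place 111 MB, 17 MB left
Final memory blocks: [73,39] [96,21] [41,77] [116] [92,31] [84] [76] [111].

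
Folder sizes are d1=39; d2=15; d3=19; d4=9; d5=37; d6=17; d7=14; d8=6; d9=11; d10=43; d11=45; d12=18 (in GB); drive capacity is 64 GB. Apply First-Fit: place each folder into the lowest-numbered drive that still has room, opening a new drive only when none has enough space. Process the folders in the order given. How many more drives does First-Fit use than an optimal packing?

First-Fit: [39,15,9] [19,37,6] [17,14,11,18] [43] [45] → 5 drives.
Total size 273 GB; any packing needs at least ⌈273/64⌉ = 5 drives.
So 5 is already optimal.

0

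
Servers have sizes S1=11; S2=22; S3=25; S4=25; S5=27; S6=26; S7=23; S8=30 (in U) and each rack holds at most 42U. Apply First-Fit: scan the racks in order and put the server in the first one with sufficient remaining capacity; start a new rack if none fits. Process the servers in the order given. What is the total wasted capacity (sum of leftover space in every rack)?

105

rack 1: place S1 (11U), 31U left
rack 1: place S2 (22U), 9U left
rack 2: place S3 (25U), 17U left
rack 3: place S4 (25U), 17U left
rack 4: place S5 (27U), 15U left
rack 5: place S6 (26U), 16U left
rack 6: place S7 (23U), 19U left
rack 7: place S8 (30U), 12U left
7 racks × 42U = 294U; used 189U; unused 105U.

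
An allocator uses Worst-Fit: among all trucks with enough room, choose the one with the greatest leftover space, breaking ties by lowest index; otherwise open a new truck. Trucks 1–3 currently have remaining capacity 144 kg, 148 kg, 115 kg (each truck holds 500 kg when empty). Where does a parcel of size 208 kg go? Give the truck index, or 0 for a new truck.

No truck has ≥ 208 kg free, so a new truck is opened.

0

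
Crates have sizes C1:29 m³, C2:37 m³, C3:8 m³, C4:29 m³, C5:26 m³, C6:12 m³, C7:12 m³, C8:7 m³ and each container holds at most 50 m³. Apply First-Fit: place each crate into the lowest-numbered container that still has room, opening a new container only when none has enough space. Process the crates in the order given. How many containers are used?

Put C1 (29 m³) in container 1; 21 m³ remain.
Put C2 (37 m³) in container 2; 13 m³ remain.
Put C3 (8 m³) in container 1; 13 m³ remain.
Put C4 (29 m³) in container 3; 21 m³ remain.
Put C5 (26 m³) in container 4; 24 m³ remain.
Put C6 (12 m³) in container 1; 1 m³ remain.
Put C7 (12 m³) in container 2; 1 m³ remain.
Put C8 (7 m³) in container 3; 14 m³ remain.
Final containers: [29,8,12] [37,12] [29,7] [26].

4 containers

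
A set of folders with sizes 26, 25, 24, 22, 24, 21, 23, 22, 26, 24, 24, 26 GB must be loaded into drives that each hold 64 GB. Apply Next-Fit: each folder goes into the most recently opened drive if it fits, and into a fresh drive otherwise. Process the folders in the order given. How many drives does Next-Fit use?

drive 1: place 26 GB, 38 GB left
drive 1: place 25 GB, 13 GB left
drive 2: place 24 GB, 40 GB left
drive 2: place 22 GB, 18 GB left
drive 3: place 24 GB, 40 GB left
drive 3: place 21 GB, 19 GB left
drive 4: place 23 GB, 41 GB left
drive 4: place 22 GB, 19 GB left
drive 5: place 26 GB, 38 GB left
drive 5: place 24 GB, 14 GB left
drive 6: place 24 GB, 40 GB left
drive 6: place 26 GB, 14 GB left
Final drives: [26,25] [24,22] [24,21] [23,22] [26,24] [24,26].

6 drives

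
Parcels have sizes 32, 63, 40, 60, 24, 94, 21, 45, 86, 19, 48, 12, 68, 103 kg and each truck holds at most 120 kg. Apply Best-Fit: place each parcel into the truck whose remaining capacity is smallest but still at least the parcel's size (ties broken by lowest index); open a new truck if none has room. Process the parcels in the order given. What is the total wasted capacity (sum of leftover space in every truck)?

125

truck 1: place 32 kg, 88 kg left
truck 1: place 63 kg, 25 kg left
truck 2: place 40 kg, 80 kg left
truck 2: place 60 kg, 20 kg left
truck 1: place 24 kg, 1 kg left
truck 3: place 94 kg, 26 kg left
truck 3: place 21 kg, 5 kg left
truck 4: place 45 kg, 75 kg left
truck 5: place 86 kg, 34 kg left
truck 2: place 19 kg, 1 kg left
truck 4: place 48 kg, 27 kg left
truck 4: place 12 kg, 15 kg left
truck 6: place 68 kg, 52 kg left
truck 7: place 103 kg, 17 kg left
7 trucks × 120 kg = 840 kg; used 715 kg; unused 125 kg.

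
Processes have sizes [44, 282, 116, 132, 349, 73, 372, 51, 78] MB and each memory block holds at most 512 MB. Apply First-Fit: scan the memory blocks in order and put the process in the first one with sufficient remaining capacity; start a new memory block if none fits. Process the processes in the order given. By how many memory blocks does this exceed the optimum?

1

First-Fit: [44,282,116,51] [132,349] [73,372] [78] → 4 memory blocks.
Total size 1497 MB; any packing needs at least ⌈1497/512⌉ = 3 memory blocks.
An optimal packing achieves that bound: [372,132] [349,116,44] [282,78,73,51] → 3 memory blocks.
Excess: 4 − 3 = 1.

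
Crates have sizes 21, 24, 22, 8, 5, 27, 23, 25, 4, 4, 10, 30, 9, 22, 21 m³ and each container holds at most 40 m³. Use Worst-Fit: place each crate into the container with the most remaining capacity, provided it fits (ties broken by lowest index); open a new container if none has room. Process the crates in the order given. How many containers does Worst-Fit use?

9

Put 21 m³ in container 1; 19 m³ remain.
Put 24 m³ in container 2; 16 m³ remain.
Put 22 m³ in container 3; 18 m³ remain.
Put 8 m³ in container 1; 11 m³ remain.
Put 5 m³ in container 3; 13 m³ remain.
Put 27 m³ in container 4; 13 m³ remain.
Put 23 m³ in container 5; 17 m³ remain.
Put 25 m³ in container 6; 15 m³ remain.
Put 4 m³ in container 5; 13 m³ remain.
Put 4 m³ in container 2; 12 m³ remain.
Put 10 m³ in container 6; 5 m³ remain.
Put 30 m³ in container 7; 10 m³ remain.
Put 9 m³ in container 3; 4 m³ remain.
Put 22 m³ in container 8; 18 m³ remain.
Put 21 m³ in container 9; 19 m³ remain.
Final containers: [21,8] [24,4] [22,5,9] [27] [23,4] [25,10] [30] [22] [21].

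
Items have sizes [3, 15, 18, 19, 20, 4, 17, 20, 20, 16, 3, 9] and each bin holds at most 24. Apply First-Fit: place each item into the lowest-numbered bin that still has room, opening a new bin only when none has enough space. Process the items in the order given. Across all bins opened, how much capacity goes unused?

52

Put 3 in bin 1; 21 remain.
Put 15 in bin 1; 6 remain.
Put 18 in bin 2; 6 remain.
Put 19 in bin 3; 5 remain.
Put 20 in bin 4; 4 remain.
Put 4 in bin 1; 2 remain.
Put 17 in bin 5; 7 remain.
Put 20 in bin 6; 4 remain.
Put 20 in bin 7; 4 remain.
Put 16 in bin 8; 8 remain.
Put 3 in bin 2; 3 remain.
Put 9 in bin 9; 15 remain.
9 bins × 24 = 216; used 164; unused 52.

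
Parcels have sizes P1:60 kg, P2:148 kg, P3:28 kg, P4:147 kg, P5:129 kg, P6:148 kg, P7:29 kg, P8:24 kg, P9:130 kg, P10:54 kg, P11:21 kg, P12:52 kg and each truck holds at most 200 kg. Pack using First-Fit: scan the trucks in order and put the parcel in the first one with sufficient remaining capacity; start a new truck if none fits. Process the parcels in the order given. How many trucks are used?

truck 1: place P1 (60 kg), 140 kg left
truck 2: place P2 (148 kg), 52 kg left
truck 1: place P3 (28 kg), 112 kg left
truck 3: place P4 (147 kg), 53 kg left
truck 4: place P5 (129 kg), 71 kg left
truck 5: place P6 (148 kg), 52 kg left
truck 1: place P7 (29 kg), 83 kg left
truck 1: place P8 (24 kg), 59 kg left
truck 6: place P9 (130 kg), 70 kg left
truck 1: place P10 (54 kg), 5 kg left
truck 2: place P11 (21 kg), 31 kg left
truck 3: place P12 (52 kg), 1 kg left

6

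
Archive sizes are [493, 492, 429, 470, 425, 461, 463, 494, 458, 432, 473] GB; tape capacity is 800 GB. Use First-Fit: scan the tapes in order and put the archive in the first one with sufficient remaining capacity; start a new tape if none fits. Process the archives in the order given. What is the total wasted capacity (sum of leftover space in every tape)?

3710

Put 493 GB in tape 1; 307 GB remain.
Put 492 GB in tape 2; 308 GB remain.
Put 429 GB in tape 3; 371 GB remain.
Put 470 GB in tape 4; 330 GB remain.
Put 425 GB in tape 5; 375 GB remain.
Put 461 GB in tape 6; 339 GB remain.
Put 463 GB in tape 7; 337 GB remain.
Put 494 GB in tape 8; 306 GB remain.
Put 458 GB in tape 9; 342 GB remain.
Put 432 GB in tape 10; 368 GB remain.
Put 473 GB in tape 11; 327 GB remain.
11 tapes × 800 GB = 8800 GB; used 5090 GB; unused 3710 GB.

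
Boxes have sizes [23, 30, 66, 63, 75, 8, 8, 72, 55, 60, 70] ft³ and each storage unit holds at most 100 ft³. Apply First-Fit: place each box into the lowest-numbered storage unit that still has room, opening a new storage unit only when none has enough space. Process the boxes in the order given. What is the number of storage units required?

8

storage unit 1: place 23 ft³, 77 ft³ left
storage unit 1: place 30 ft³, 47 ft³ left
storage unit 2: place 66 ft³, 34 ft³ left
storage unit 3: place 63 ft³, 37 ft³ left
storage unit 4: place 75 ft³, 25 ft³ left
storage unit 1: place 8 ft³, 39 ft³ left
storage unit 1: place 8 ft³, 31 ft³ left
storage unit 5: place 72 ft³, 28 ft³ left
storage unit 6: place 55 ft³, 45 ft³ left
storage unit 7: place 60 ft³, 40 ft³ left
storage unit 8: place 70 ft³, 30 ft³ left
Final storage units: [23,30,8,8] [66] [63] [75] [72] [55] [60] [70].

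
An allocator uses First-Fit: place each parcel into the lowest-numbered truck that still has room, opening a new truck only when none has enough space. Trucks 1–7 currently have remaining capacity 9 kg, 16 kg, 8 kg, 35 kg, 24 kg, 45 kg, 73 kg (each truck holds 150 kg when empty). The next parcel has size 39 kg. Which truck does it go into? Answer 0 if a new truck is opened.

6

Trucks with room: truck 6 (45 kg), truck 7 (73 kg).
The first with room is truck 6.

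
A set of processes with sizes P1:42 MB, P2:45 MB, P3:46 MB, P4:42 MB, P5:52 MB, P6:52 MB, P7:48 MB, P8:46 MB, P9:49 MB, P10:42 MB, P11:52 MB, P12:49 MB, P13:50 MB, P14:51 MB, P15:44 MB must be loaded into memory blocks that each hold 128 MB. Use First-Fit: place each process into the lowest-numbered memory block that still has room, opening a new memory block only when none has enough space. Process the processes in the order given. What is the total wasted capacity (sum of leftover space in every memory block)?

314

P1 (42 MB) → memory block 1 (remaining 86 MB)
P2 (45 MB) → memory block 1 (remaining 41 MB)
P3 (46 MB) → memory block 2 (remaining 82 MB)
P4 (42 MB) → memory block 2 (remaining 40 MB)
P5 (52 MB) → memory block 3 (remaining 76 MB)
P6 (52 MB) → memory block 3 (remaining 24 MB)
P7 (48 MB) → memory block 4 (remaining 80 MB)
P8 (46 MB) → memory block 4 (remaining 34 MB)
P9 (49 MB) → memory block 5 (remaining 79 MB)
P10 (42 MB) → memory block 5 (remaining 37 MB)
P11 (52 MB) → memory block 6 (remaining 76 MB)
P12 (49 MB) → memory block 6 (remaining 27 MB)
P13 (50 MB) → memory block 7 (remaining 78 MB)
P14 (51 MB) → memory block 7 (remaining 27 MB)
P15 (44 MB) → memory block 8 (remaining 84 MB)
8 memory blocks × 128 MB = 1024 MB; used 710 MB; unused 314 MB.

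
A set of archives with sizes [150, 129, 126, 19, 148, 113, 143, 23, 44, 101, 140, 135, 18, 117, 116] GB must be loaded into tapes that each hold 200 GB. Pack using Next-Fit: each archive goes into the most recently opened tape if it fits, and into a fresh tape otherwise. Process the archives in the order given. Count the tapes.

11

tape 1: place 150 GB, 50 GB left
tape 2: place 129 GB, 71 GB left
tape 3: place 126 GB, 74 GB left
tape 3: place 19 GB, 55 GB left
tape 4: place 148 GB, 52 GB left
tape 5: place 113 GB, 87 GB left
tape 6: place 143 GB, 57 GB left
tape 6: place 23 GB, 34 GB left
tape 7: place 44 GB, 156 GB left
tape 7: place 101 GB, 55 GB left
tape 8: place 140 GB, 60 GB left
tape 9: place 135 GB, 65 GB left
tape 9: place 18 GB, 47 GB left
tape 10: place 117 GB, 83 GB left
tape 11: place 116 GB, 84 GB left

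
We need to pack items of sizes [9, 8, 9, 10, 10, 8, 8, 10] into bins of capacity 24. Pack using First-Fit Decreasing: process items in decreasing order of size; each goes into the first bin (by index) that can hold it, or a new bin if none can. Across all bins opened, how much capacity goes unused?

Sorted descending: 10, 10, 10, 9, 9, 8, 8, 8.
bin 1: place 10, 14 left
bin 1: place 10, 4 left
bin 2: place 10, 14 left
bin 2: place 9, 5 left
bin 3: place 9, 15 left
bin 3: place 8, 7 left
bin 4: place 8, 16 left
bin 4: place 8, 8 left
4 bins × 24 = 96; used 72; unused 24.

24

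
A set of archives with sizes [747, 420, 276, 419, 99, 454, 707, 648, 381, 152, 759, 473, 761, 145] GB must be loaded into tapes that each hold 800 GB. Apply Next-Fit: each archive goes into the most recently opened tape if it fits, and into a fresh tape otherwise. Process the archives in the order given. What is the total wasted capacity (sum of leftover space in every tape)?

2359

tape 1: place 747 GB, 53 GB left
tape 2: place 420 GB, 380 GB left
tape 2: place 276 GB, 104 GB left
tape 3: place 419 GB, 381 GB left
tape 3: place 99 GB, 282 GB left
tape 4: place 454 GB, 346 GB left
tape 5: place 707 GB, 93 GB left
tape 6: place 648 GB, 152 GB left
tape 7: place 381 GB, 419 GB left
tape 7: place 152 GB, 267 GB left
tape 8: place 759 GB, 41 GB left
tape 9: place 473 GB, 327 GB left
tape 10: place 761 GB, 39 GB left
tape 11: place 145 GB, 655 GB left
11 tapes × 800 GB = 8800 GB; used 6441 GB; unused 2359 GB.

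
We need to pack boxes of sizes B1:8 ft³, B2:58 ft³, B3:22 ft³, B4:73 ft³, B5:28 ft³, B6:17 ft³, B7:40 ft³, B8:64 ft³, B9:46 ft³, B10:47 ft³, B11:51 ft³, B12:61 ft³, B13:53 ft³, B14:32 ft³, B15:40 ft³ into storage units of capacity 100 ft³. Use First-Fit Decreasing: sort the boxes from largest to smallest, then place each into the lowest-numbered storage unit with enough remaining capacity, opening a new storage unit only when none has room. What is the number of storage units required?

Sorted descending: 73, 64, 61, 58, 53, 51, 47, 46, 40, 40, 32, 28, 22, 17, 8.
storage unit 1: place 73 ft³, 27 ft³ left
storage unit 2: place 64 ft³, 36 ft³ left
storage unit 3: place 61 ft³, 39 ft³ left
storage unit 4: place 58 ft³, 42 ft³ left
storage unit 5: place 53 ft³, 47 ft³ left
storage unit 6: place 51 ft³, 49 ft³ left
storage unit 5: place 47 ft³, 0 ft³ left
storage unit 6: place 46 ft³, 3 ft³ left
storage unit 4: place 40 ft³, 2 ft³ left
storage unit 7: place 40 ft³, 60 ft³ left
storage unit 2: place 32 ft³, 4 ft³ left
storage unit 3: place 28 ft³, 11 ft³ left
storage unit 1: place 22 ft³, 5 ft³ left
storage unit 7: place 17 ft³, 43 ft³ left
storage unit 3: place 8 ft³, 3 ft³ left

7 storage units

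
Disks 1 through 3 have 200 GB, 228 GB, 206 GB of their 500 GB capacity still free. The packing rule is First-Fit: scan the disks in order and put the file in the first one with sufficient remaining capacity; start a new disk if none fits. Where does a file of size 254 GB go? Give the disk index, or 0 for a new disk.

0

No disk has ≥ 254 GB free, so a new disk is opened.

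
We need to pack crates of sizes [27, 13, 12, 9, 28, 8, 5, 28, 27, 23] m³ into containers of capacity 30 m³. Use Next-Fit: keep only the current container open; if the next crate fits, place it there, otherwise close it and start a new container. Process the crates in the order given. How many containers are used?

8

container 1: place 27 m³, 3 m³ left
container 2: place 13 m³, 17 m³ left
container 2: place 12 m³, 5 m³ left
container 3: place 9 m³, 21 m³ left
container 4: place 28 m³, 2 m³ left
container 5: place 8 m³, 22 m³ left
container 5: place 5 m³, 17 m³ left
container 6: place 28 m³, 2 m³ left
container 7: place 27 m³, 3 m³ left
container 8: place 23 m³, 7 m³ left
Final containers: [27] [13,12] [9] [28] [8,5] [28] [27] [23].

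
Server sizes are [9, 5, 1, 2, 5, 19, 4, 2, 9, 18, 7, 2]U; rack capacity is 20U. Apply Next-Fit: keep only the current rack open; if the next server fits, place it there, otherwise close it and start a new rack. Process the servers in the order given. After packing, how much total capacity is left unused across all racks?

rack 1: place 9U, 11U left
rack 1: place 5U, 6U left
rack 1: place 1U, 5U left
rack 1: place 2U, 3U left
rack 2: place 5U, 15U left
rack 3: place 19U, 1U left
rack 4: place 4U, 16U left
rack 4: place 2U, 14U left
rack 4: place 9U, 5U left
rack 5: place 18U, 2U left
rack 6: place 7U, 13U left
rack 6: place 2U, 11U left
6 racks × 20U = 120U; used 83U; unused 37U.

37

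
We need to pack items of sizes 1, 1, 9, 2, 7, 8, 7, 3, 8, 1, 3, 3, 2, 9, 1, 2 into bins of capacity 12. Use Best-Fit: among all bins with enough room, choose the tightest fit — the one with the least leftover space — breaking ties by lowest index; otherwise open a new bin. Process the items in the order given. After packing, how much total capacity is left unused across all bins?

Put 1 in bin 1; 11 remain.
Put 1 in bin 1; 10 remain.
Put 9 in bin 1; 1 remain.
Put 2 in bin 2; 10 remain.
Put 7 in bin 2; 3 remain.
Put 8 in bin 3; 4 remain.
Put 7 in bin 4; 5 remain.
Put 3 in bin 2; 0 remain.
Put 8 in bin 5; 4 remain.
Put 1 in bin 1; 0 remain.
Put 3 in bin 3; 1 remain.
Put 3 in bin 5; 1 remain.
Put 2 in bin 4; 3 remain.
Put 9 in bin 6; 3 remain.
Put 1 in bin 3; 0 remain.
Put 2 in bin 4; 1 remain.
6 bins × 12 = 72; used 67; unused 5.

5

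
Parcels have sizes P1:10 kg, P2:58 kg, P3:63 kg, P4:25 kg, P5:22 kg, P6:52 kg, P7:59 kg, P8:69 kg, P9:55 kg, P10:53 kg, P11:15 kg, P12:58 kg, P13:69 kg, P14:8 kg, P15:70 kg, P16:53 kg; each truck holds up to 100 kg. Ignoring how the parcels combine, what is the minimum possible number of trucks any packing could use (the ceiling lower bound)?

8 trucks

Total size = 10 + 58 + 63 + 25 + 22 + 52 + 59 + 69 + 55 + 53 + 15 + 58 + 69 + 8 + 70 + 53 = 739 kg.
⌈739 / 100⌉ = 8.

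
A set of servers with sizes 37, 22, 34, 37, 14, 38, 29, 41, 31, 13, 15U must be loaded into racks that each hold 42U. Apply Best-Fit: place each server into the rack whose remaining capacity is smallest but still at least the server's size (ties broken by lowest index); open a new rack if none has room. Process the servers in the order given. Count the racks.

rack 1: place 37U, 5U left
rack 2: place 22U, 20U left
rack 3: place 34U, 8U left
rack 4: place 37U, 5U left
rack 2: place 14U, 6U left
rack 5: place 38U, 4U left
rack 6: place 29U, 13U left
rack 7: place 41U, 1U left
rack 8: place 31U, 11U left
rack 6: place 13U, 0U left
rack 9: place 15U, 27U left

9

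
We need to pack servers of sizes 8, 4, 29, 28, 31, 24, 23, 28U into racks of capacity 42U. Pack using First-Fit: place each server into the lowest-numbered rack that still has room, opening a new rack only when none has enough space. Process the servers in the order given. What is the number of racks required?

rack 1: place 8U, 34U left
rack 1: place 4U, 30U left
rack 1: place 29U, 1U left
rack 2: place 28U, 14U left
rack 3: place 31U, 11U left
rack 4: place 24U, 18U left
rack 5: place 23U, 19U left
rack 6: place 28U, 14U left
Final racks: [8,4,29] [28] [31] [24] [23] [28].

6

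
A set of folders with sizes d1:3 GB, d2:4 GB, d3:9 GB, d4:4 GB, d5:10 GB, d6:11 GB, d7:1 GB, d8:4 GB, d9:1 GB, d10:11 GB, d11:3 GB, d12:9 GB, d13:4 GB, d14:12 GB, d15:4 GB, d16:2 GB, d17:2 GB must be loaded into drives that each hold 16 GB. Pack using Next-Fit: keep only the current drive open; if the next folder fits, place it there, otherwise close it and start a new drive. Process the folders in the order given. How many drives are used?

Put d1 (3 GB) in drive 1; 13 GB remain.
Put d2 (4 GB) in drive 1; 9 GB remain.
Put d3 (9 GB) in drive 1; 0 GB remain.
Put d4 (4 GB) in drive 2; 12 GB remain.
Put d5 (10 GB) in drive 2; 2 GB remain.
Put d6 (11 GB) in drive 3; 5 GB remain.
Put d7 (1 GB) in drive 3; 4 GB remain.
Put d8 (4 GB) in drive 3; 0 GB remain.
Put d9 (1 GB) in drive 4; 15 GB remain.
Put d10 (11 GB) in drive 4; 4 GB remain.
Put d11 (3 GB) in drive 4; 1 GB remain.
Put d12 (9 GB) in drive 5; 7 GB remain.
Put d13 (4 GB) in drive 5; 3 GB remain.
Put d14 (12 GB) in drive 6; 4 GB remain.
Put d15 (4 GB) in drive 6; 0 GB remain.
Put d16 (2 GB) in drive 7; 14 GB remain.
Put d17 (2 GB) in drive 7; 12 GB remain.

7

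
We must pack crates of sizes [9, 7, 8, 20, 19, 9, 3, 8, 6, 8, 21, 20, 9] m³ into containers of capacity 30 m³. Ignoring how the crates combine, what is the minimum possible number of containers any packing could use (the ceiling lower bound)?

Total size = 9 + 7 + 8 + 20 + 19 + 9 + 3 + 8 + 6 + 8 + 21 + 20 + 9 = 147 m³.
⌈147 / 30⌉ = 5.

5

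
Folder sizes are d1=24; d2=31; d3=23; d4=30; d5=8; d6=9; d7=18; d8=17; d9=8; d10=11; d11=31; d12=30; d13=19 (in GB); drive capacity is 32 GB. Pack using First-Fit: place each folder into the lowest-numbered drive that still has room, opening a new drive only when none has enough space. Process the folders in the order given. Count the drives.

9

d1 (24 GB) → drive 1 (remaining 8 GB)
d2 (31 GB) → drive 2 (remaining 1 GB)
d3 (23 GB) → drive 3 (remaining 9 GB)
d4 (30 GB) → drive 4 (remaining 2 GB)
d5 (8 GB) → drive 1 (remaining 0 GB)
d6 (9 GB) → drive 3 (remaining 0 GB)
d7 (18 GB) → drive 5 (remaining 14 GB)
d8 (17 GB) → drive 6 (remaining 15 GB)
d9 (8 GB) → drive 5 (remaining 6 GB)
d10 (11 GB) → drive 6 (remaining 4 GB)
d11 (31 GB) → drive 7 (remaining 1 GB)
d12 (30 GB) → drive 8 (remaining 2 GB)
d13 (19 GB) → drive 9 (remaining 13 GB)
Final drives: [24,8] [31] [23,9] [30] [18,8] [17,11] [31] [30] [19].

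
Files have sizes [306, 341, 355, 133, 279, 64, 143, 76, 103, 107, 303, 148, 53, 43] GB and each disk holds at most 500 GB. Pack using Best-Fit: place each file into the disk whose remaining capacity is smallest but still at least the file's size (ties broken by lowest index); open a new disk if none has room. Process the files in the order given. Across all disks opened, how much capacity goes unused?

546

306 GB → disk 1 (remaining 194 GB)
341 GB → disk 2 (remaining 159 GB)
355 GB → disk 3 (remaining 145 GB)
133 GB → disk 3 (remaining 12 GB)
279 GB → disk 4 (remaining 221 GB)
64 GB → disk 2 (remaining 95 GB)
143 GB → disk 1 (remaining 51 GB)
76 GB → disk 2 (remaining 19 GB)
103 GB → disk 4 (remaining 118 GB)
107 GB → disk 4 (remaining 11 GB)
303 GB → disk 5 (remaining 197 GB)
148 GB → disk 5 (remaining 49 GB)
53 GB → disk 6 (remaining 447 GB)
43 GB → disk 5 (remaining 6 GB)
6 disks × 500 GB = 3000 GB; used 2454 GB; unused 546 GB.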